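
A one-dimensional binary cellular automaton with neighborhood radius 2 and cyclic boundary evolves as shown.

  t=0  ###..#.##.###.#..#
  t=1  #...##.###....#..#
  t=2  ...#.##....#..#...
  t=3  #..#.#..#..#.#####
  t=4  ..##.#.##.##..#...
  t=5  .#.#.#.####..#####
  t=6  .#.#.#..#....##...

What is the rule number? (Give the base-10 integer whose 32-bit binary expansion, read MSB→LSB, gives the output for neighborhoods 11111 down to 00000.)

  ##### -> .   bit 31 = 0  t=3,i=15
  ####. -> .   bit 30 = 0  t=0,i=1
  ###.# -> .   bit 29 = 0  t=0,i=12
  ###.. -> .   bit 28 = 0  t=0,i=2
  ##.## -> #   bit 27 = 1  t=0,i=9
  ##.#. -> .   bit 26 = 0  t=0,i=13
  ##..# -> .   bit 25 = 0  t=0,i=3
  ##... -> .   bit 24 = 0  t=1,i=1
  #.### -> .   bit 23 = 0  t=0,i=10
  #.##. -> #   bit 22 = 1  t=0,i=7
  #.#.# -> #   bit 21 = 1  t=4,i=5
  #.#.. -> #   bit 20 = 1  t=0,i=14
  #..## -> .   bit 19 = 0  t=0,i=16
  #..#. -> #   bit 18 = 1  t=0,i=4
  #...# -> .   bit 17 = 0  t=1,i=2
  #.... -> #   bit 16 = 1  t=1,i=11
  .#### -> #   bit 15 = 1  t=0,i=0
  .###. -> .   bit 14 = 0  t=0,i=11
  .##.# -> #   bit 13 = 1  t=0,i=8
  .##.. -> .   bit 12 = 0  t=1,i=0
  .#.## -> .   bit 11 = 0  t=0,i=6
  .#.#. -> .   bit 10 = 0  t=3,i=4
  .#..# -> .   bit 9 = 0  t=0,i=15
  .#... -> #   bit 8 = 1  t=2,i=15
  ..### -> #   bit 7 = 1  t=0,i=17
  ..##. -> .   bit 6 = 0  t=1,i=4
  ..#.# -> #   bit 5 = 1  t=0,i=5
  ..#.. -> #   bit 4 = 1  t=1,i=14
  ...## -> #   bit 3 = 1  t=1,i=3
  ...#. -> .   bit 2 = 0  t=1,i=13
  ....# -> .   bit 1 = 0  t=1,i=12
  ..... -> #   bit 0 = 1  t=2,i=0
  bits 00001000011101011010000110111001 = 141926841

141926841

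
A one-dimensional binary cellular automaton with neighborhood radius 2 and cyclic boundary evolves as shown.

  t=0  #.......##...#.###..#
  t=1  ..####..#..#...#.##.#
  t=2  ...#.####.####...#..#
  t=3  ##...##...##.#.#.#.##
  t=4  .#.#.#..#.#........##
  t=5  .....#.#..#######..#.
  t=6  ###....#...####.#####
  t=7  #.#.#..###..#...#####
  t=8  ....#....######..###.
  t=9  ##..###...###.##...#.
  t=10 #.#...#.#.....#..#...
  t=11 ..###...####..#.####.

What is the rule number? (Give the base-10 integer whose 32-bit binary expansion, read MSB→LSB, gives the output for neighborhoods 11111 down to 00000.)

2463596881

  ##### -> #   bit 31 = 1  t=5,i=12
  ####. -> .   bit 30 = 0  t=1,i=4
  ###.# -> .   bit 29 = 0  t=2,i=8
  ###.. -> #   bit 28 = 1  t=0,i=17
  ##.## -> .   bit 27 = 0  t=2,i=9
  ##.#. -> .   bit 26 = 0  t=1,i=19
  ##..# -> #   bit 25 = 1  t=0,i=18
  ##... -> .   bit 24 = 0  t=0,i=1
  #.### -> #   bit 23 = 1  t=0,i=15
  #.##. -> #   bit 22 = 1  t=1,i=17
  #.#.# -> .   bit 21 = 0  t=3,i=13
  #.#.. -> #   bit 20 = 1  t=1,i=20
  #..## -> .   bit 19 = 0  t=0,i=19
  #..#. -> #   bit 18 = 1  t=1,i=7
  #...# -> #   bit 17 = 1  t=0,i=11
  #.... -> #   bit 16 = 1  t=0,i=2
  .#### -> #   bit 15 = 1  t=1,i=3
  .###. -> .   bit 14 = 0  t=0,i=16
  .##.# -> .   bit 13 = 0  t=1,i=18
  .##.. -> .   bit 12 = 0  t=0,i=0
  .#.## -> .   bit 11 = 0  t=0,i=14
  .#.#. -> .   bit 10 = 0  t=3,i=14
  .#..# -> .   bit 9 = 0  t=1,i=0
  .#... -> #   bit 8 = 1  t=1,i=12
  ..### -> .   bit 7 = 0  t=1,i=2
  ..##. -> #   bit 6 = 1  t=0,i=8
  ..#.# -> .   bit 5 = 0  t=0,i=13
  ..#.. -> #   bit 4 = 1  t=1,i=8
  ...## -> .   bit 3 = 0  t=0,i=7
  ...#. -> .   bit 2 = 0  t=0,i=12
  ....# -> .   bit 1 = 0  t=0,i=6
  ..... -> #   bit 0 = 1  t=0,i=3
  bits 10010010110101111000000101010001 = 2463596881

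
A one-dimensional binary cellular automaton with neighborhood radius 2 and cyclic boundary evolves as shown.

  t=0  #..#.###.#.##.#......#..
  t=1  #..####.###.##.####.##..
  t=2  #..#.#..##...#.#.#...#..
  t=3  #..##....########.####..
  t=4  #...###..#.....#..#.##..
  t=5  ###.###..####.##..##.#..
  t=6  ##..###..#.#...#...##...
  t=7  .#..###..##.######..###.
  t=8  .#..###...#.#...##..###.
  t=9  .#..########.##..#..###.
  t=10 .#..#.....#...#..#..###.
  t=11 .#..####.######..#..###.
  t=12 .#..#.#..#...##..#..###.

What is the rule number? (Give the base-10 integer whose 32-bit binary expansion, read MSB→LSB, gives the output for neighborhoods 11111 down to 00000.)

1436777909

  [31] ##### => .  t=3,i=11
  [30] ####. => #  t=1,i=5
  [29] ###.# => .  t=0,i=7
  [28] ###.. => #  t=3,i=21
  [27] ##.## => .  t=1,i=7
  [26] ##.#. => #  t=0,i=8
  [25] ##..# => .  t=1,i=22
  [24] ##... => #  t=2,i=10
  [23] #.### => #  t=0,i=5
  [22] #.##. => .  t=0,i=11
  [21] #.#.# => #  t=0,i=9
  [20] #.#.. => .  t=0,i=14
  [19] #..## => .  t=1,i=2
  [18] #..#. => .  t=0,i=2
  [17] #...# => #  t=2,i=11
  [16] #.... => #  t=0,i=16
  [15] .#### => .  t=1,i=4
  [14] .###. => #  t=0,i=6
  [13] .##.# => #  t=0,i=12
  [12] .##.. => #  t=1,i=21
  [11] .#.## => #  t=0,i=4
  [10] .#.#. => #  t=2,i=4
  [9] .#..# => .  t=0,i=1
  [8] .#... => #  t=0,i=15
  [7] ..### => #  t=1,i=3
  [6] ..##. => .  t=2,i=8
  [5] ..#.# => #  t=0,i=3
  [4] ..#.. => #  t=0,i=0
  [3] ...## => .  t=3,i=8
  [2] ...#. => #  t=0,i=20
  [1] ....# => .  t=0,i=19
  [0] ..... => #  t=0,i=17
  bits 01010101101000110111110110110101 = 1436777909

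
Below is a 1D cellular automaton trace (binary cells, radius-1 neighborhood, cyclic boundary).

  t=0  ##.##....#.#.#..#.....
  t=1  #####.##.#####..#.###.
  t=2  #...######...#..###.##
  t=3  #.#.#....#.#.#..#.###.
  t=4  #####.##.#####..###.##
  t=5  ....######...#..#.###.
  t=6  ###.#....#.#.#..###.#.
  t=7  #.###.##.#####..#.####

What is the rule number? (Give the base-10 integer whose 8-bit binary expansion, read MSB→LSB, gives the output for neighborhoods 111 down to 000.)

  ### -> .   bit 7 = 0  t=1,i=1
  ##. -> #   bit 6 = 1  t=0,i=1
  #.# -> #   bit 5 = 1  t=0,i=2
  #.. -> .   bit 4 = 0  t=0,i=5
  .## -> #   bit 3 = 1  t=0,i=0
  .#. -> #   bit 2 = 1  t=0,i=9
  ..# -> .   bit 1 = 0  t=0,i=8
  ... -> #   bit 0 = 1  t=0,i=6
  bits 01101101 = 109

109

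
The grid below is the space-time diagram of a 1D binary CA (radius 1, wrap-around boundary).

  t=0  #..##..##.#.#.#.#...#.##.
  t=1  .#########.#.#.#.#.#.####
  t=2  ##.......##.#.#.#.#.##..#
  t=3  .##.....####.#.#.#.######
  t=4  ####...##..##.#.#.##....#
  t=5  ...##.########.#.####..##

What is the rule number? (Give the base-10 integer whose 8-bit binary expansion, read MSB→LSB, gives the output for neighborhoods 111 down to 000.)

122

  [7] ### => .  t=1,i=2
  [6] ##. => #  t=0,i=4
  [5] #.# => #  t=0,i=9
  [4] #.. => #  t=0,i=1
  [3] .## => #  t=0,i=3
  [2] .#. => .  t=0,i=0
  [1] ..# => #  t=0,i=2
  [0] ... => .  t=0,i=18
  bits 01111010 = 122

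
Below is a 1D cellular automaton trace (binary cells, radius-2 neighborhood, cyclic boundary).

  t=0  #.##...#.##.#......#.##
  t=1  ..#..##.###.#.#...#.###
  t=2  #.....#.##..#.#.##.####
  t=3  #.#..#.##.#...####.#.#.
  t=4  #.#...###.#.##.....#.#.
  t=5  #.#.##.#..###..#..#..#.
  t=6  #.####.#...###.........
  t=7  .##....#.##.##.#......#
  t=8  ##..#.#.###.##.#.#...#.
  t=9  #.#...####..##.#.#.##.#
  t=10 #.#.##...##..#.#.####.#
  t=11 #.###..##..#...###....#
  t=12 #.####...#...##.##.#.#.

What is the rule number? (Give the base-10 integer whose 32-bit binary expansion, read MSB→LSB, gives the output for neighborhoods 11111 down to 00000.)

  nb #####: next=#  (t=2,i=21, bit31=1)
  nb ####.: next=.  (t=2,i=22, bit30=0)
  nb ###.#: next=.  (t=0,i=0, bit29=0)
  nb ###..: next=#  (t=1,i=22, bit28=1)
  nb ##.##: next=.  (t=0,i=1, bit27=0)
  nb ##.#.: next=.  (t=0,i=11, bit26=0)
  nb ##..#: next=#  (t=1,i=0, bit25=1)
  nb ##...: next=.  (t=0,i=4, bit24=0)
  nb #.###: next=#  (t=0,i=21, bit23=1)
  nb #.##.: next=#  (t=0,i=2, bit22=1)
  nb #.#.#: next=#  (t=1,i=12, bit21=1)
  nb #.#..: next=#  (t=0,i=12, bit20=1)
  nb #..##: next=.  (t=1,i=4, bit19=0)
  nb #..#.: next=.  (t=1,i=1, bit18=0)
  nb #...#: next=#  (t=0,i=5, bit17=1)
  nb #....: next=#  (t=0,i=14, bit16=1)
  nb .####: next=.  (t=2,i=20, bit15=0)
  nb .###.: next=#  (t=0,i=22, bit14=1)
  nb .##.#: next=#  (t=0,i=10, bit13=1)
  nb .##..: next=.  (t=0,i=3, bit12=0)
  nb .#.##: next=#  (t=0,i=8, bit11=1)
  nb .#.#.: next=.  (t=1,i=13, bit10=0)
  nb .#..#: next=.  (t=1,i=3, bit9=0)
  nb .#...: next=.  (t=0,i=13, bit8=0)
  nb ..###: next=.  (t=3,i=14, bit7=0)
  nb ..##.: next=.  (t=1,i=5, bit6=0)
  nb ..#.#: next=.  (t=0,i=7, bit5=0)
  nb ..#..: next=.  (t=1,i=2, bit4=0)
  nb ...##: next=#  (t=3,i=13, bit3=1)
  nb ...#.: next=#  (t=0,i=6, bit2=1)
  nb ....#: next=.  (t=0,i=17, bit1=0)
  nb .....: next=.  (t=0,i=15, bit0=0)
  bits 10010010111100110110100000001100 = 2465425420

2465425420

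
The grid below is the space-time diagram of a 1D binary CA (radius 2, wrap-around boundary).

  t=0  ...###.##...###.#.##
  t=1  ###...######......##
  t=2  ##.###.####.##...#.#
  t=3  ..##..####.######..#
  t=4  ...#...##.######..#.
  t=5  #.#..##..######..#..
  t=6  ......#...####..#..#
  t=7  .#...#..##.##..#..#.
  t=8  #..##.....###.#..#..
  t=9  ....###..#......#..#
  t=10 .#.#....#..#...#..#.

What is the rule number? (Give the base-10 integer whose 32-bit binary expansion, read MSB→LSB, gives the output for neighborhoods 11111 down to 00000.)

  ##### -> #   bit 31 = 1  t=1,i=0
  ####. -> #   bit 30 = 1  t=1,i=1
  ###.# -> .   bit 29 = 0  t=0,i=5
  ###.. -> .   bit 28 = 0  t=1,i=2
  ##.## -> #   bit 27 = 1  t=0,i=6
  ##.#. -> .   bit 26 = 0  t=0,i=15
  ##..# -> .   bit 25 = 0  t=3,i=4
  ##... -> #   bit 24 = 1  t=0,i=0
  #.### -> #   bit 23 = 1  t=2,i=3
  #.##. -> #   bit 22 = 1  t=0,i=7
  #.#.# -> .   bit 21 = 0  t=0,i=16
  #.#.. -> .   bit 20 = 0  t=5,i=2
  #..## -> .   bit 19 = 0  t=3,i=1
  #..#. -> #   bit 18 = 1  t=3,i=18
  #...# -> #   bit 17 = 1  t=0,i=1
  #.... -> #   bit 16 = 1  t=1,i=13
  .#### -> #   bit 15 = 1  t=1,i=7
  .###. -> .   bit 14 = 0  t=0,i=4
  .##.# -> .   bit 13 = 0  t=4,i=8
  .##.. -> #   bit 12 = 1  t=0,i=8
  .#.## -> .   bit 11 = 0  t=0,i=17
  .#.#. -> .   bit 10 = 0  t=5,i=1
  .#..# -> .   bit 9 = 0  t=3,i=0
  .#... -> .   bit 8 = 0  t=4,i=4
  ..### -> .   bit 7 = 0  t=0,i=3
  ..##. -> .   bit 6 = 0  t=3,i=2
  ..#.# -> .   bit 5 = 0  t=2,i=17
  ..#.. -> .   bit 4 = 0  t=3,i=19
  ...## -> #   bit 3 = 1  t=0,i=2
  ...#. -> #   bit 2 = 1  t=2,i=16
  ....# -> .   bit 1 = 0  t=1,i=16
  ..... -> .   bit 0 = 0  t=1,i=14
  bits 11001001110001111001000000001100 = 3385298956

3385298956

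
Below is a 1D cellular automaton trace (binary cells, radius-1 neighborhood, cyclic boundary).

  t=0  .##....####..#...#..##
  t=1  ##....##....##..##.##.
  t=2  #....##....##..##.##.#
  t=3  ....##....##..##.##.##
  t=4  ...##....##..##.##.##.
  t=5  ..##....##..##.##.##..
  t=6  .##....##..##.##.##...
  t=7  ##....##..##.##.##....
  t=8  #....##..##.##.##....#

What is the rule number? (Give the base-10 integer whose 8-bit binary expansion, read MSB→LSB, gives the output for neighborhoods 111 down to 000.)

  nb ###: next=.  (t=0,i=8, bit7=0)
  nb ##.: next=.  (t=0,i=2, bit6=0)
  nb #.#: next=#  (t=0,i=0, bit5=1)
  nb #..: next=.  (t=0,i=3, bit4=0)
  nb .##: next=#  (t=0,i=1, bit3=1)
  nb .#.: next=#  (t=0,i=13, bit2=1)
  nb ..#: next=#  (t=0,i=6, bit1=1)
  nb ...: next=.  (t=0,i=4, bit0=0)
  bits 00101110 = 46

46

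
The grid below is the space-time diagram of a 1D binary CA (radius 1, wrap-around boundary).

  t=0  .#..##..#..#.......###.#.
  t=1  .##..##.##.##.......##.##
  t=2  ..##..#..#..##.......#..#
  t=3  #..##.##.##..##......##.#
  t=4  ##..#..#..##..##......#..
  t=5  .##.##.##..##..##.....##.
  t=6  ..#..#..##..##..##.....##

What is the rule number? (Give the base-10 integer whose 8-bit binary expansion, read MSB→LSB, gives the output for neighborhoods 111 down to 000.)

212

  ###|#  b7=1 t=0,i=20
  ##.|#  b6=1 t=0,i=5
  #.#|.  b5=0 t=0,i=22
  #..|#  b4=1 t=0,i=2
  .##|.  b3=0 t=0,i=4
  .#.|#  b2=1 t=0,i=1
  ..#|.  b1=0 t=0,i=0
  ...|.  b0=0 t=0,i=13
  bits 11010100 = 212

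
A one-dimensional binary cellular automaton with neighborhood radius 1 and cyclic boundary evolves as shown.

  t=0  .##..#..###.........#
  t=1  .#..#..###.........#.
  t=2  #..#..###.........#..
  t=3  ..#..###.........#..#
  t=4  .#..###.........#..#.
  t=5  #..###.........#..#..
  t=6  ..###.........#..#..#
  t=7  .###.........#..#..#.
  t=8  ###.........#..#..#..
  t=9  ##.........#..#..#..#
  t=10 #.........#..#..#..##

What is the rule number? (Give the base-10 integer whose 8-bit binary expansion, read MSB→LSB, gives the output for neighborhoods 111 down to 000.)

138

  ###|#  b7=1 t=0,i=9
  ##.|.  b6=0 t=0,i=2
  #.#|.  b5=0 t=0,i=0
  #..|.  b4=0 t=0,i=3
  .##|#  b3=1 t=0,i=1
  .#.|.  b2=0 t=0,i=5
  ..#|#  b1=1 t=0,i=4
  ...|.  b0=0 t=0,i=12
  bits 10001010 = 138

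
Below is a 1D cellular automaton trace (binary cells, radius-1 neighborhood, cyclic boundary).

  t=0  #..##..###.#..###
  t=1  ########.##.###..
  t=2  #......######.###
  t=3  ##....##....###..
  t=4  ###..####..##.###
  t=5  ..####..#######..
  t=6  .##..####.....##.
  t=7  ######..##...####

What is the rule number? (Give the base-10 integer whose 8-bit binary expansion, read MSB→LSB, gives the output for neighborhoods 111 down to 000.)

  ###|.  b7=0 t=0,i=8
  ##.|#  b6=1 t=0,i=0
  #.#|#  b5=1 t=0,i=10
  #..|#  b4=1 t=0,i=1
  .##|#  b3=1 t=0,i=3
  .#.|.  b2=0 t=0,i=11
  ..#|#  b1=1 t=0,i=2
  ...|.  b0=0 t=2,i=2
  bits 01111010 = 122

122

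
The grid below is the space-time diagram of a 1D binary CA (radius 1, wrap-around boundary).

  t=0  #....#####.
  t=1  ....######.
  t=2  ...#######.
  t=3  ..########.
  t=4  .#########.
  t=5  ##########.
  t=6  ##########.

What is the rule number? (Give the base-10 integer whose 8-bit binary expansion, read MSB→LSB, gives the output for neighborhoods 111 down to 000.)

202

  nb ###: next=#  (t=0,i=6, bit7=1)
  nb ##.: next=#  (t=0,i=9, bit6=1)
  nb #.#: next=.  (t=0,i=10, bit5=0)
  nb #..: next=.  (t=0,i=1, bit4=0)
  nb .##: next=#  (t=0,i=5, bit3=1)
  nb .#.: next=.  (t=0,i=0, bit2=0)
  nb ..#: next=#  (t=0,i=4, bit1=1)
  nb ...: next=.  (t=0,i=2, bit0=0)
  bits 11001010 = 202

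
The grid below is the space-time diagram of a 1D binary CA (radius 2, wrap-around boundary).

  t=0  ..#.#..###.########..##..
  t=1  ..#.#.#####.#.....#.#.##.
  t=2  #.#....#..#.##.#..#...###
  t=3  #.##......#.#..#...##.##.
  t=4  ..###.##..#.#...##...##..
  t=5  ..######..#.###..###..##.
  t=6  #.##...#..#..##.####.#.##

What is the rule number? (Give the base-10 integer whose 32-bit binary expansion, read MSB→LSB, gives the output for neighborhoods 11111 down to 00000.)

962253217

  nb #####: next=.  (t=0,i=13, bit31=0)
  nb ####.: next=.  (t=0,i=17, bit30=0)
  nb ###.#: next=#  (t=0,i=9, bit29=1)
  nb ###..: next=#  (t=0,i=18, bit28=1)
  nb ##.##: next=#  (t=0,i=10, bit27=1)
  nb ##.#.: next=.  (t=1,i=11, bit26=0)
  nb ##..#: next=.  (t=0,i=19, bit25=0)
  nb ##...: next=#  (t=0,i=23, bit24=1)
  nb #.###: next=.  (t=0,i=11, bit23=0)
  nb #.##.: next=#  (t=1,i=22, bit22=1)
  nb #.#.#: next=.  (t=1,i=4, bit21=0)
  nb #.#..: next=#  (t=0,i=4, bit20=1)
  nb #..##: next=#  (t=0,i=6, bit19=1)
  nb #..#.: next=.  (t=2,i=9, bit18=0)
  nb #...#: next=#  (t=1,i=0, bit17=1)
  nb #....: next=.  (t=0,i=24, bit16=0)
  nb .####: next=#  (t=0,i=12, bit15=1)
  nb .###.: next=#  (t=0,i=8, bit14=1)
  nb .##.#: next=.  (t=2,i=13, bit13=0)
  nb .##..: next=#  (t=0,i=22, bit12=1)
  nb .#.##: next=.  (t=1,i=5, bit11=0)
  nb .#.#.: next=.  (t=0,i=3, bit10=0)
  nb .#..#: next=.  (t=0,i=5, bit9=0)
  nb .#...: next=#  (t=1,i=13, bit8=1)
  nb ..###: next=#  (t=0,i=7, bit7=1)
  nb ..##.: next=.  (t=0,i=21, bit6=0)
  nb ..#.#: next=#  (t=0,i=2, bit5=1)
  nb ..#..: next=.  (t=2,i=7, bit4=0)
  nb ...##: next=.  (t=2,i=21, bit3=0)
  nb ...#.: next=.  (t=0,i=1, bit2=0)
  nb ....#: next=.  (t=0,i=0, bit1=0)
  nb .....: next=#  (t=1,i=15, bit0=1)
  bits 00111001010110101101000110100001 = 962253217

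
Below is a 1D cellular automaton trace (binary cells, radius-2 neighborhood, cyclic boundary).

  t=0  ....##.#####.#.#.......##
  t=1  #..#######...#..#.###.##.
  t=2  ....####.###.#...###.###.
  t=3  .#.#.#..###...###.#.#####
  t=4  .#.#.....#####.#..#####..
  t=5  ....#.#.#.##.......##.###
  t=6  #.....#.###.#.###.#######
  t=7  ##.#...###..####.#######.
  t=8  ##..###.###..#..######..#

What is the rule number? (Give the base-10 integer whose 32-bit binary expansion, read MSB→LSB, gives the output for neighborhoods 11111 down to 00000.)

  nb #####: next=#  (t=0,i=9, bit31=1)
  nb ####.: next=.  (t=0,i=10, bit30=0)
  nb ###.#: next=.  (t=0,i=11, bit29=0)
  nb ###..: next=#  (t=1,i=9, bit28=1)
  nb ##.##: next=#  (t=0,i=6, bit27=1)
  nb ##.#.: next=.  (t=0,i=12, bit26=0)
  nb ##..#: next=#  (t=7,i=10, bit25=1)
  nb ##...: next=#  (t=0,i=0, bit24=1)
  nb #.###: next=#  (t=0,i=7, bit23=1)
  nb #.##.: next=#  (t=1,i=22, bit22=1)
  nb #.#.#: next=#  (t=0,i=13, bit21=1)
  nb #.#..: next=.  (t=0,i=15, bit20=0)
  nb #..##: next=.  (t=1,i=2, bit19=0)
  nb #..#.: next=.  (t=1,i=15, bit18=0)
  nb #...#: next=#  (t=1,i=11, bit17=1)
  nb #....: next=.  (t=0,i=1, bit16=0)
  nb .####: next=#  (t=0,i=8, bit15=1)
  nb .###.: next=#  (t=1,i=19, bit14=1)
  nb .##.#: next=#  (t=0,i=5, bit13=1)
  nb .##..: next=.  (t=0,i=24, bit12=0)
  nb .#.##: next=#  (t=1,i=17, bit11=1)
  nb .#.#.: next=.  (t=0,i=14, bit10=0)
  nb .#..#: next=.  (t=1,i=1, bit9=0)
  nb .#...: next=#  (t=0,i=16, bit8=1)
  nb ..###: next=.  (t=1,i=3, bit7=0)
  nb ..##.: next=#  (t=0,i=4, bit6=1)
  nb ..#.#: next=.  (t=1,i=16, bit5=0)
  nb ..#..: next=#  (t=1,i=13, bit4=1)
  nb ...##: next=#  (t=0,i=3, bit3=1)
  nb ...#.: next=.  (t=1,i=12, bit2=0)
  nb ....#: next=.  (t=0,i=2, bit1=0)
  nb .....: next=#  (t=0,i=18, bit0=1)
  bits 10011011111000101110100101011001 = 2615339353

2615339353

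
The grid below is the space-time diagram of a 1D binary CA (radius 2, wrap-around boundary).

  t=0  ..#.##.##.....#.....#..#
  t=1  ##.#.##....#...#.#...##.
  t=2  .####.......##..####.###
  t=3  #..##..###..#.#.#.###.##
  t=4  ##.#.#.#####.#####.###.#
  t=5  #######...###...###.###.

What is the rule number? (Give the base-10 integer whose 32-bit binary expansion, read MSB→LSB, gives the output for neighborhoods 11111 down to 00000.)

  #####|.  b31=0 t=4,i=9
  ####.|#  b30=1 t=2,i=3
  ###.#|#  b29=1 t=2,i=19
  ###..|#  b28=1 t=2,i=4
  ##.##|#  b27=1 t=0,i=6
  ##.#.|#  b26=1 t=1,i=2
  ##..#|#  b25=1 t=2,i=14
  ##...|.  b24=0 t=0,i=9
  #.###|.  b23=0 t=2,i=1
  #.##.|.  b22=0 t=0,i=4
  #.#.#|#  b21=1 t=1,i=3
  #.#..|#  b20=1 t=1,i=17
  #..##|.  b19=0 t=2,i=15
  #..#.|#  b18=1 t=0,i=1
  #...#|#  b17=1 t=1,i=13
  #....|.  b16=0 t=0,i=10
  .####|.  b15=0 t=2,i=2
  .###.|#  b14=1 t=2,i=22
  .##.#|#  b13=1 t=0,i=5
  .##..|.  b12=0 t=0,i=8
  .#.##|#  b11=1 t=0,i=3
  .#.#.|#  b10=1 t=1,i=16
  .#..#|#  b9=1 t=0,i=0
  .#...|#  b8=1 t=0,i=15
  ..###|#  b7=1 t=2,i=16
  ..##.|#  b6=1 t=1,i=21
  ..#.#|.  b5=0 t=0,i=2
  ..#..|.  b4=0 t=0,i=14
  ...##|.  b3=0 t=1,i=20
  ...#.|.  b2=0 t=0,i=13
  ....#|.  b1=0 t=0,i=12
  .....|#  b0=1 t=0,i=11
  bits 01111110001101100110111111000001 = 2117496769

2117496769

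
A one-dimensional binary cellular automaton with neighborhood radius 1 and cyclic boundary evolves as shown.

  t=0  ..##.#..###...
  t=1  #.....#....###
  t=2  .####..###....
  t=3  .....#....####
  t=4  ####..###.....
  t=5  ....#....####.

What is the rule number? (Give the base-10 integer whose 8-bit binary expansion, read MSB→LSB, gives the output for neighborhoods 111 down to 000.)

  [7] ### => .  t=0,i=9
  [6] ##. => .  t=0,i=3
  [5] #.# => .  t=0,i=4
  [4] #.. => #  t=0,i=6
  [3] .## => .  t=0,i=2
  [2] .#. => .  t=0,i=5
  [1] ..# => .  t=0,i=1
  [0] ... => #  t=0,i=0
  bits 00010001 = 17

17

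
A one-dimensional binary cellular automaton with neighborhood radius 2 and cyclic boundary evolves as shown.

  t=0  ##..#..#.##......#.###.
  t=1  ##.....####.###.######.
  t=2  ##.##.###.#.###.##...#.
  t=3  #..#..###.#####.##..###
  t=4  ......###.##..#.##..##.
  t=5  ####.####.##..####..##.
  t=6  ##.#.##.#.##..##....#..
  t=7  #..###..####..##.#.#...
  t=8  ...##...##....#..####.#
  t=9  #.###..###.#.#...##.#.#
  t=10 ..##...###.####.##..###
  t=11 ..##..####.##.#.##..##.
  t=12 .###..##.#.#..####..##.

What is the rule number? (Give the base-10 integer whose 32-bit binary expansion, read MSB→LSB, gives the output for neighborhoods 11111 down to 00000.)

552721901

  #####|.  b31=0 t=1,i=18
  ####.|.  b30=0 t=1,i=9
  ###.#|#  b29=1 t=0,i=21
  ###..|.  b28=0 t=3,i=0
  ##.##|.  b27=0 t=0,i=22
  ##.#.|.  b26=0 t=2,i=9
  ##..#|.  b25=0 t=0,i=2
  ##...|.  b24=0 t=0,i=11
  #.###|#  b23=1 t=0,i=19
  #.##.|#  b22=1 t=0,i=0
  #.#.#|#  b21=1 t=2,i=10
  #.#..|#  b20=1 t=7,i=19
  #..##|.  b19=0 t=3,i=5
  #..#.|.  b18=0 t=0,i=3
  #...#|.  b17=0 t=2,i=19
  #....|#  b16=1 t=0,i=12
  .####|#  b15=1 t=1,i=8
  .###.|#  b14=1 t=0,i=20
  .##.#|.  b13=0 t=2,i=1
  .##..|#  b12=1 t=0,i=1
  .#.##|#  b11=1 t=0,i=8
  .#.#.|#  b10=1 t=7,i=18
  .#..#|.  b9=0 t=0,i=5
  .#...|#  b8=1 t=7,i=20
  ..###|#  b7=1 t=1,i=7
  ..##.|#  b6=1 t=4,i=20
  ..#.#|#  b5=1 t=0,i=7
  ..#..|.  b4=0 t=0,i=4
  ...##|#  b3=1 t=1,i=6
  ...#.|#  b2=1 t=0,i=16
  ....#|.  b1=0 t=0,i=15
  .....|#  b0=1 t=0,i=13
  bits 00100000111100011101110111101101 = 552721901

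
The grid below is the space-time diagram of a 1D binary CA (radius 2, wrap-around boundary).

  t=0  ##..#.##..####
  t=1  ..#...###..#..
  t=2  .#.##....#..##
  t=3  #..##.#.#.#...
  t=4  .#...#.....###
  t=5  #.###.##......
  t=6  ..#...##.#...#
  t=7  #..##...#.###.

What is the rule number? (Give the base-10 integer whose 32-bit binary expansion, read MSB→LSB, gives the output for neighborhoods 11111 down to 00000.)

113480452

  #####|.  b31=0 t=0,i=12
  ####.|.  b30=0 t=0,i=0
  ###.#|.  b29=0 t=4,i=13
  ###..|.  b28=0 t=0,i=1
  ##.##|.  b27=0 t=5,i=5
  ##.#.|#  b26=1 t=2,i=0
  ##..#|#  b25=1 t=0,i=2
  ##...|.  b24=0 t=2,i=5
  #.###|#  b23=1 t=5,i=2
  #.##.|#  b22=1 t=0,i=6
  #.#.#|.  b21=0 t=2,i=1
  #.#..|.  b20=0 t=3,i=10
  #..##|.  b19=0 t=0,i=9
  #..#.|.  b18=0 t=0,i=3
  #...#|#  b17=1 t=1,i=4
  #....|#  b16=1 t=1,i=13
  .####|#  b15=1 t=0,i=11
  .###.|.  b14=0 t=1,i=7
  .##.#|.  b13=0 t=2,i=13
  .##..|#  b12=1 t=0,i=7
  .#.##|.  b11=0 t=0,i=5
  .#.#.|.  b10=0 t=3,i=7
  .#..#|#  b9=1 t=2,i=10
  .#...|#  b8=1 t=1,i=3
  ..###|.  b7=0 t=0,i=10
  ..##.|.  b6=0 t=2,i=12
  ..#.#|.  b5=0 t=0,i=4
  ..#..|.  b4=0 t=1,i=2
  ...##|.  b3=0 t=1,i=5
  ...#.|#  b2=1 t=1,i=1
  ....#|.  b1=0 t=1,i=0
  .....|.  b0=0 t=4,i=8
  bits 00000110110000111001001100000100 = 113480452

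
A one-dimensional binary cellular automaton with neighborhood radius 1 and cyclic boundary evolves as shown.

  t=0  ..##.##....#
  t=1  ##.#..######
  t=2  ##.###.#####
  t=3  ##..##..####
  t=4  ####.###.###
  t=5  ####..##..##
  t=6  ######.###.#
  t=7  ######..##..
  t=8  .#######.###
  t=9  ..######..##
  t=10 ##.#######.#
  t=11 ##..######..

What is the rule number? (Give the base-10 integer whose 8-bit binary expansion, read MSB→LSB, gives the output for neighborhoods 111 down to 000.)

  ### -> #   bit 7 = 1  t=1,i=0
  ##. -> #   bit 6 = 1  t=0,i=3
  #.# -> .   bit 5 = 0  t=0,i=4
  #.. -> #   bit 4 = 1  t=0,i=0
  .## -> .   bit 3 = 0  t=0,i=2
  .#. -> #   bit 2 = 1  t=0,i=11
  ..# -> #   bit 1 = 1  t=0,i=1
  ... -> #   bit 0 = 1  t=0,i=8
  bits 11010111 = 215

215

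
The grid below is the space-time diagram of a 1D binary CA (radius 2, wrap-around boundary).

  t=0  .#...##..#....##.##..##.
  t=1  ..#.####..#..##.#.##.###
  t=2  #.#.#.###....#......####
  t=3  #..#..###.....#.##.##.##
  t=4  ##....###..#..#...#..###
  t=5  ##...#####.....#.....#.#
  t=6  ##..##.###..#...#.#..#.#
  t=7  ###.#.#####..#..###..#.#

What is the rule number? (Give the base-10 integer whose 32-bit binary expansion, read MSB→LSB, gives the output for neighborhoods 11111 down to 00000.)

  [31] ##### => #  t=2,i=22
  [30] ####. => #  t=1,i=6
  [29] ###.# => #  t=2,i=0
  [28] ###.. => #  t=1,i=7
  [27] ##.## => #  t=0,i=16
  [26] ##.#. => .  t=1,i=15
  [25] ##..# => #  t=0,i=7
  [24] ##... => .  t=2,i=9
  [23] #.### => #  t=1,i=4
  [22] #.##. => .  t=0,i=17
  [21] #.#.# => .  t=1,i=16
  [20] #.#.. => #  t=6,i=18
  [19] #..## => .  t=0,i=20
  [18] #..#. => .  t=0,i=0
  [17] #...# => .  t=0,i=3
  [16] #.... => .  t=0,i=11
  [15] .#### => .  t=1,i=5
  [14] .###. => #  t=1,i=22
  [13] .##.# => .  t=0,i=15
  [12] .##.. => #  t=0,i=6
  [11] .#.## => .  t=1,i=3
  [10] .#.#. => #  t=2,i=3
  [9] .#..# => .  t=1,i=11
  [8] .#... => #  t=0,i=2
  [7] ..### => #  t=2,i=20
  [6] ..##. => #  t=0,i=5
  [5] ..#.# => #  t=1,i=2
  [4] ..#.. => .  t=0,i=1
  [3] ...## => #  t=0,i=4
  [2] ...#. => .  t=2,i=12
  [1] ....# => .  t=0,i=12
  [0] ..... => #  t=2,i=16
  bits 11111010100100000101010111101001 = 4203763177

4203763177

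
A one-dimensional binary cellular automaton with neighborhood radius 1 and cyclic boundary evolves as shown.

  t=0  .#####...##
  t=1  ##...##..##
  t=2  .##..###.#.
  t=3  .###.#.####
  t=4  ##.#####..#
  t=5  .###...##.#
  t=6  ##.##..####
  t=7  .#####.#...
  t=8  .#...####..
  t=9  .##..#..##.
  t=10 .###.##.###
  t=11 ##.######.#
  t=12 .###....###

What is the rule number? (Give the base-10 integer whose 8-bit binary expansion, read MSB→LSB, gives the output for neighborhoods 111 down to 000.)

124

  ### -> .   bit 7 = 0  t=0,i=2
  ##. -> #   bit 6 = 1  t=0,i=5
  #.# -> #   bit 5 = 1  t=0,i=0
  #.. -> #   bit 4 = 1  t=0,i=6
  .## -> #   bit 3 = 1  t=0,i=1
  .#. -> #   bit 2 = 1  t=2,i=9
  ..# -> .   bit 1 = 0  t=0,i=8
  ... -> .   bit 0 = 0  t=0,i=7
  bits 01111100 = 124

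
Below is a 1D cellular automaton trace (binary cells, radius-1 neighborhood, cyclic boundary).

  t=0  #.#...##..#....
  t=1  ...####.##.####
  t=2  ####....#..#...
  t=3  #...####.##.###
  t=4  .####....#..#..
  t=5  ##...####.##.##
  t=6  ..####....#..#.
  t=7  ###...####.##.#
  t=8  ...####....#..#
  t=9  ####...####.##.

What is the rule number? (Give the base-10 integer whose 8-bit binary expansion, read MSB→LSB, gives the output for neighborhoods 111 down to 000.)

  [7] ### => .  t=1,i=4
  [6] ##. => .  t=0,i=7
  [5] #.# => .  t=0,i=1
  [4] #.. => #  t=0,i=3
  [3] .## => #  t=0,i=6
  [2] .#. => .  t=0,i=0
  [1] ..# => #  t=0,i=5
  [0] ... => #  t=0,i=4
  bits 00011011 = 27

27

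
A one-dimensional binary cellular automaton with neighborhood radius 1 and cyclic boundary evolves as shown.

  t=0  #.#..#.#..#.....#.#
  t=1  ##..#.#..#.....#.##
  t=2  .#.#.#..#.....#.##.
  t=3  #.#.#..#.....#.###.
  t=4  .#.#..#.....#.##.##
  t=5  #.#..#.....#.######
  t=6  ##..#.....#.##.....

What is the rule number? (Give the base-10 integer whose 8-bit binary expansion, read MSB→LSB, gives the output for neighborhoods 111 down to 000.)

  [7] ### => .  t=1,i=0
  [6] ##. => #  t=0,i=0
  [5] #.# => #  t=0,i=1
  [4] #.. => .  t=0,i=3
  [3] .## => #  t=0,i=18
  [2] .#. => .  t=0,i=2
  [1] ..# => #  t=0,i=4
  [0] ... => .  t=0,i=12
  bits 01101010 = 106

106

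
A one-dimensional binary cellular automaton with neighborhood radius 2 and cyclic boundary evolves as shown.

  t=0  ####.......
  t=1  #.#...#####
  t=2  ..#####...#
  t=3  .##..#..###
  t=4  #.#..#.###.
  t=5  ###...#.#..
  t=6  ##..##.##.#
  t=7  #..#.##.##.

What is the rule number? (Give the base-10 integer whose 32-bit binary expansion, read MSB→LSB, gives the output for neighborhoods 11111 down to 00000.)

1211792799

  ##### -> .   bit 31 = 0  t=1,i=8
  ####. -> #   bit 30 = 1  t=0,i=2
  ###.# -> .   bit 29 = 0  t=1,i=0
  ###.. -> .   bit 28 = 0  t=0,i=3
  ##.## -> #   bit 27 = 1  t=3,i=0
  ##.#. -> .   bit 26 = 0  t=1,i=1
  ##..# -> .   bit 25 = 0  t=3,i=3
  ##... -> .   bit 24 = 0  t=0,i=4
  #.### -> .   bit 23 = 0  t=4,i=7
  #.##. -> .   bit 22 = 0  t=3,i=1
  #.#.# -> #   bit 21 = 1  t=4,i=0
  #.#.. -> #   bit 20 = 1  t=1,i=2
  #..## -> #   bit 19 = 1  t=2,i=1
  #..#. -> .   bit 18 = 0  t=3,i=4
  #...# -> #   bit 17 = 1  t=1,i=4
  #.... -> .   bit 16 = 0  t=0,i=5
  .#### -> .   bit 15 = 0  t=0,i=1
  .###. -> #   bit 14 = 1  t=3,i=9
  .##.# -> #   bit 13 = 1  t=6,i=5
  .##.. -> #   bit 12 = 1  t=3,i=2
  .#.## -> #   bit 11 = 1  t=4,i=6
  .#.#. -> #   bit 10 = 1  t=4,i=1
  .#..# -> .   bit 9 = 0  t=2,i=0
  .#... -> #   bit 8 = 1  t=1,i=3
  ..### -> #   bit 7 = 1  t=0,i=0
  ..##. -> .   bit 6 = 0  t=6,i=4
  ..#.# -> .   bit 5 = 0  t=4,i=5
  ..#.. -> #   bit 4 = 1  t=2,i=10
  ...## -> #   bit 3 = 1  t=0,i=10
  ...#. -> #   bit 2 = 1  t=2,i=9
  ....# -> #   bit 1 = 1  t=0,i=9
  ..... -> #   bit 0 = 1  t=0,i=6
  bits 01001000001110100111110110011111 = 1211792799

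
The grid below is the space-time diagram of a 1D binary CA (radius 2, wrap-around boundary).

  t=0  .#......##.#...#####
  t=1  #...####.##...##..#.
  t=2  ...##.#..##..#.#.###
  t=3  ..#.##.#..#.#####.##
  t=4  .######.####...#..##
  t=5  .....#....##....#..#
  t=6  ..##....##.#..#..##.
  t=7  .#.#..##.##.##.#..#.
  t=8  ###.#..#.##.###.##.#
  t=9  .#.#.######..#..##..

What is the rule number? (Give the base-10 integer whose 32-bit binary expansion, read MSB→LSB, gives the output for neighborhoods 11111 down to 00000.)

  ##### -> .   bit 31 = 0  t=0,i=17
  ####. -> #   bit 30 = 1  t=0,i=18
  ###.# -> .   bit 29 = 0  t=0,i=19
  ###.. -> #   bit 28 = 1  t=2,i=19
  ##.## -> .   bit 27 = 0  t=1,i=8
  ##.#. -> #   bit 26 = 1  t=0,i=0
  ##..# -> .   bit 25 = 0  t=1,i=16
  ##... -> .   bit 24 = 0  t=1,i=11
  #.### -> .   bit 23 = 0  t=2,i=17
  #.##. -> #   bit 22 = 1  t=1,i=9
  #.#.# -> #   bit 21 = 1  t=2,i=15
  #.#.. -> .   bit 20 = 0  t=0,i=1
  #..## -> .   bit 19 = 0  t=2,i=8
  #..#. -> #   bit 18 = 1  t=1,i=17
  #...# -> .   bit 17 = 0  t=0,i=13
  #.... -> .   bit 16 = 0  t=0,i=3
  .#### -> .   bit 15 = 0  t=0,i=16
  .###. -> #   bit 14 = 1  t=2,i=18
  .##.# -> #   bit 13 = 1  t=0,i=9
  .##.. -> #   bit 12 = 1  t=1,i=10
  .#.## -> #   bit 11 = 1  t=2,i=16
  .#.#. -> #   bit 10 = 1  t=1,i=19
  .#..# -> #   bit 9 = 1  t=2,i=7
  .#... -> .   bit 8 = 0  t=0,i=2
  ..### -> #   bit 7 = 1  t=0,i=15
  ..##. -> .   bit 6 = 0  t=0,i=8
  ..#.# -> #   bit 5 = 1  t=1,i=18
  ..#.. -> .   bit 4 = 0  t=4,i=15
  ...## -> #   bit 3 = 1  t=0,i=7
  ...#. -> .   bit 2 = 0  t=4,i=14
  ....# -> #   bit 1 = 1  t=0,i=6
  ..... -> #   bit 0 = 1  t=0,i=4
  bits 01010100011001000111111010101011 = 1415872171

1415872171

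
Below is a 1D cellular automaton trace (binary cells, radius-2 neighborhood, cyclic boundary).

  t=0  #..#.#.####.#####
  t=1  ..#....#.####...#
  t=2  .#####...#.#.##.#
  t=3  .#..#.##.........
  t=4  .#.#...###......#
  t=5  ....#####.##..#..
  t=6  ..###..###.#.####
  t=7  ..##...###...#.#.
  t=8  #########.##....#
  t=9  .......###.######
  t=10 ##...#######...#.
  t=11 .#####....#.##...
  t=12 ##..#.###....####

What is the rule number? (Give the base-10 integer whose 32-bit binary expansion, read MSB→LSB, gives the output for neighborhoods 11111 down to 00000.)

  [31] ##### => .  t=0,i=14
  [30] ####. => #  t=0,i=9
  [29] ###.# => #  t=0,i=10
  [28] ###.. => .  t=0,i=0
  [27] ##.## => #  t=0,i=11
  [26] ##.#. => .  t=2,i=15
  [25] ##..# => .  t=0,i=1
  [24] ##... => #  t=1,i=13
  [23] #.### => #  t=0,i=7
  [22] #.##. => .  t=2,i=13
  [21] #.#.# => .  t=0,i=5
  [20] #.#.. => .  t=4,i=3
  [19] #..## => .  t=6,i=1
  [18] #..#. => #  t=0,i=2
  [17] #...# => #  t=1,i=14
  [16] #.... => #  t=1,i=4
  [15] .#### => .  t=0,i=8
  [14] .###. => #  t=4,i=8
  [13] .##.# => .  t=2,i=14
  [12] .##.. => #  t=3,i=7
  [11] .#.## => .  t=0,i=6
  [10] .#.#. => .  t=0,i=4
  [9] .#..# => .  t=1,i=0
  [8] .#... => #  t=1,i=3
  [7] ..### => #  t=4,i=7
  [6] ..##. => #  t=7,i=2
  [5] ..#.# => .  t=0,i=3
  [4] ..#.. => #  t=1,i=2
  [3] ...## => #  t=4,i=6
  [2] ...#. => .  t=1,i=6
  [1] ....# => #  t=1,i=5
  [0] ..... => .  t=3,i=10
  bits 01101001100001110101000111011010 = 1770475994

1770475994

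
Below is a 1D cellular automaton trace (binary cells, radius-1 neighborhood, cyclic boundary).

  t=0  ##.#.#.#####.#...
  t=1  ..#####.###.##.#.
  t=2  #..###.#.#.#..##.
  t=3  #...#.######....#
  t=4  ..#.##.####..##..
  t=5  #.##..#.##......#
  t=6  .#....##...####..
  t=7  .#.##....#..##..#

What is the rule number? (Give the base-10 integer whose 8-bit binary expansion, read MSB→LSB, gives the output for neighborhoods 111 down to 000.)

  [7] ### => #  t=0,i=8
  [6] ##. => .  t=0,i=1
  [5] #.# => #  t=0,i=2
  [4] #.. => .  t=0,i=14
  [3] .## => .  t=0,i=0
  [2] .#. => #  t=0,i=3
  [1] ..# => .  t=0,i=16
  [0] ... => #  t=0,i=15
  bits 10100101 = 165

165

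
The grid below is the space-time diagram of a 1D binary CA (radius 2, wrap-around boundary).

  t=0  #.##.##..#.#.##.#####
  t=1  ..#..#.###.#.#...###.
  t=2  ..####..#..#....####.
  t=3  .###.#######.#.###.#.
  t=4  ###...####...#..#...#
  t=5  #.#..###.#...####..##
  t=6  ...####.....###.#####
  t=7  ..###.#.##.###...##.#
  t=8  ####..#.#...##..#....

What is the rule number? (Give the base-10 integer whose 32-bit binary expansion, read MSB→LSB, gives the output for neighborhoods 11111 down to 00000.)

2456666809

  [31] ##### => #  t=0,i=18
  [30] ####. => .  t=0,i=20
  [29] ###.# => .  t=0,i=0
  [28] ###.. => #  t=1,i=19
  [27] ##.## => .  t=0,i=1
  [26] ##.#. => .  t=1,i=10
  [25] ##..# => #  t=0,i=7
  [24] ##... => .  t=1,i=20
  [23] #.### => .  t=0,i=16
  [22] #.##. => #  t=0,i=2
  [21] #.#.# => #  t=0,i=11
  [20] #.#.. => .  t=1,i=13
  [19] #..## => #  t=3,i=0
  [18] #..#. => #  t=0,i=8
  [17] #...# => .  t=1,i=0
  [16] #.... => #  t=2,i=13
  [15] .#### => #  t=0,i=17
  [14] .###. => #  t=1,i=8
  [13] .##.# => .  t=0,i=3
  [12] .##.. => .  t=0,i=6
  [11] .#.## => .  t=0,i=12
  [10] .#.#. => .  t=0,i=10
  [9] .#..# => #  t=1,i=3
  [8] .#... => .  t=1,i=14
  [7] ..### => #  t=1,i=17
  [6] ..##. => .  t=7,i=17
  [5] ..#.# => #  t=0,i=9
  [4] ..#.. => #  t=1,i=2
  [3] ...## => #  t=1,i=16
  [2] ...#. => .  t=1,i=1
  [1] ....# => .  t=2,i=14
  [0] ..... => #  t=6,i=9
  bits 10010010011011011100001010111001 = 2456666809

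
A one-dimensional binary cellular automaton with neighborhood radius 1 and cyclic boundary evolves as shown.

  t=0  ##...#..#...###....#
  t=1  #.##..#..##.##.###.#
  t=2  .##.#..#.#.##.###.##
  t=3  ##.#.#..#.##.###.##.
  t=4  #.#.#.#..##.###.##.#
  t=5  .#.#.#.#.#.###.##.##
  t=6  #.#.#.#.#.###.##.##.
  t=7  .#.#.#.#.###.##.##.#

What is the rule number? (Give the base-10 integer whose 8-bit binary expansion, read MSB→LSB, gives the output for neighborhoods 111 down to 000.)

  [7] ### => #  t=0,i=0
  [6] ##. => .  t=0,i=1
  [5] #.# => #  t=1,i=1
  [4] #.. => #  t=0,i=2
  [3] .## => #  t=0,i=12
  [2] .#. => .  t=0,i=5
  [1] ..# => .  t=0,i=4
  [0] ... => #  t=0,i=3
  bits 10111001 = 185

185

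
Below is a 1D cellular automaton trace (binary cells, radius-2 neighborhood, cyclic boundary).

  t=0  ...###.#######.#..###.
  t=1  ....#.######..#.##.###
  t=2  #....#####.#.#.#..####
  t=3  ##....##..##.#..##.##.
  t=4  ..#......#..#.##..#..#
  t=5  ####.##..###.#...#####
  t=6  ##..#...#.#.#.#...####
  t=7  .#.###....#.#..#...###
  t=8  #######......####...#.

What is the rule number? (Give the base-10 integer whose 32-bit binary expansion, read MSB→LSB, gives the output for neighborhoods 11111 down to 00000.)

  ##### -> #   bit 31 = 1  t=0,i=9
  ####. -> .   bit 30 = 0  t=0,i=12
  ###.# -> .   bit 29 = 0  t=0,i=5
  ###.. -> #   bit 28 = 1  t=0,i=20
  ##.## -> #   bit 27 = 1  t=0,i=6
  ##.#. -> #   bit 26 = 1  t=0,i=14
  ##..# -> .   bit 25 = 0  t=1,i=12
  ##... -> #   bit 24 = 1  t=0,i=21
  #.### -> #   bit 23 = 1  t=0,i=7
  #.##. -> .   bit 22 = 0  t=1,i=16
  #.#.# -> #   bit 21 = 1  t=2,i=11
  #.#.. -> .   bit 20 = 0  t=0,i=15
  #..## -> #   bit 19 = 1  t=0,i=17
  #..#. -> #   bit 18 = 1  t=1,i=13
  #...# -> .   bit 17 = 0  t=5,i=15
  #.... -> .   bit 16 = 0  t=0,i=0
  .#### -> #   bit 15 = 1  t=0,i=8
  .###. -> #   bit 14 = 1  t=0,i=4
  .##.# -> .   bit 13 = 0  t=1,i=17
  .##.. -> .   bit 12 = 0  t=3,i=1
  .#.## -> #   bit 11 = 1  t=1,i=5
  .#.#. -> .   bit 10 = 0  t=2,i=12
  .#..# -> #   bit 9 = 1  t=0,i=16
  .#... -> #   bit 8 = 1  t=4,i=3
  ..### -> .   bit 7 = 0  t=0,i=3
  ..##. -> .   bit 6 = 0  t=3,i=6
  ..#.# -> .   bit 5 = 0  t=1,i=4
  ..#.. -> #   bit 4 = 1  t=4,i=2
  ...## -> .   bit 3 = 0  t=0,i=2
  ...#. -> .   bit 2 = 0  t=1,i=3
  ....# -> .   bit 1 = 0  t=0,i=1
  ..... -> #   bit 0 = 1  t=4,i=5
  bits 10011101101011001100101100010001 = 2645347089

2645347089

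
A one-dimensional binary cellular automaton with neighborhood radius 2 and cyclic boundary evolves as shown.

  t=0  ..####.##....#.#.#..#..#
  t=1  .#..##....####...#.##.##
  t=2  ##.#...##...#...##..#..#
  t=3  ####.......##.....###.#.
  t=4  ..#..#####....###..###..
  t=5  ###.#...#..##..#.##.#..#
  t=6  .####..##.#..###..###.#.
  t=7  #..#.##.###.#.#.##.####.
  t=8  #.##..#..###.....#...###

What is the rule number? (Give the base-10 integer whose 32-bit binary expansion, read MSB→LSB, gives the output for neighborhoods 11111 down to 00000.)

1713201207

  [31] ##### => .  t=4,i=7
  [30] ####. => #  t=0,i=4
  [29] ###.# => #  t=0,i=5
  [28] ###.. => .  t=1,i=13
  [27] ##.## => .  t=0,i=6
  [26] ##.#. => #  t=1,i=0
  [25] ##..# => #  t=2,i=18
  [24] ##... => .  t=0,i=9
  [23] #.### => .  t=3,i=0
  [22] #.##. => .  t=0,i=7
  [21] #.#.# => .  t=0,i=15
  [20] #.#.. => #  t=0,i=17
  [19] #..## => #  t=0,i=1
  [18] #..#. => #  t=0,i=19
  [17] #...# => .  t=1,i=15
  [16] #.... => #  t=0,i=10
  [15] .#### => .  t=0,i=3
  [14] .###. => #  t=2,i=0
  [13] .##.# => #  t=1,i=20
  [12] .##.. => .  t=0,i=8
  [11] .#.## => .  t=1,i=18
  [10] .#.#. => .  t=0,i=14
  [9] .#..# => .  t=0,i=0
  [8] .#... => .  t=2,i=4
  [7] ..### => .  t=0,i=2
  [6] ..##. => .  t=1,i=4
  [5] ..#.# => #  t=0,i=13
  [4] ..#.. => #  t=0,i=20
  [3] ...## => .  t=1,i=9
  [2] ...#. => #  t=0,i=12
  [1] ....# => #  t=0,i=11
  [0] ..... => #  t=3,i=6
  bits 01100110000111010110000000110111 = 1713201207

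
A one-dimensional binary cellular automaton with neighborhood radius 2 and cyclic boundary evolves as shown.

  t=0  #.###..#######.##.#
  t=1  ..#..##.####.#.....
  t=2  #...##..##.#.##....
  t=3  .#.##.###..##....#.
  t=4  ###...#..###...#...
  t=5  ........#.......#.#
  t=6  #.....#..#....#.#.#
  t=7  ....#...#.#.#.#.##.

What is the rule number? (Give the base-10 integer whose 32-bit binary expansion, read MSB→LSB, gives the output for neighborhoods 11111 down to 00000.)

  nb #####: next=#  (t=0,i=9, bit31=1)
  nb ####.: next=.  (t=0,i=12, bit30=0)
  nb ###.#: next=#  (t=0,i=13, bit29=1)
  nb ###..: next=.  (t=0,i=4, bit28=0)
  nb ##.##: next=.  (t=0,i=1, bit27=0)
  nb ##.#.: next=.  (t=1,i=12, bit26=0)
  nb ##..#: next=#  (t=0,i=5, bit25=1)
  nb ##...: next=.  (t=2,i=15, bit24=0)
  nb #.###: next=#  (t=0,i=2, bit23=1)
  nb #.##.: next=.  (t=0,i=15, bit22=0)
  nb #.#.#: next=#  (t=2,i=11, bit21=1)
  nb #.#..: next=#  (t=1,i=13, bit20=1)
  nb #..##: next=#  (t=0,i=6, bit19=1)
  nb #..#.: next=#  (t=3,i=0, bit18=1)
  nb #...#: next=.  (t=2,i=2, bit17=0)
  nb #....: next=.  (t=1,i=15, bit16=0)
  nb .####: next=#  (t=0,i=8, bit15=1)
  nb .###.: next=.  (t=0,i=3, bit14=0)
  nb .##.#: next=.  (t=0,i=0, bit13=0)
  nb .##..: next=.  (t=2,i=5, bit12=0)
  nb .#.##: next=#  (t=2,i=12, bit11=1)
  nb .#.#.: next=.  (t=5,i=17, bit10=0)
  nb .#..#: next=.  (t=1,i=3, bit9=0)
  nb .#...: next=#  (t=1,i=14, bit8=1)
  nb ..###: next=.  (t=0,i=7, bit7=0)
  nb ..##.: next=#  (t=1,i=5, bit6=1)
  nb ..#.#: next=#  (t=3,i=1, bit5=1)
  nb ..#..: next=.  (t=1,i=2, bit4=0)
  nb ...##: next=#  (t=2,i=3, bit3=1)
  nb ...#.: next=.  (t=1,i=1, bit2=0)
  nb ....#: next=#  (t=1,i=0, bit1=1)
  nb .....: next=.  (t=1,i=16, bit0=0)
  bits 10100010101111001000100101101010 = 2730264938

2730264938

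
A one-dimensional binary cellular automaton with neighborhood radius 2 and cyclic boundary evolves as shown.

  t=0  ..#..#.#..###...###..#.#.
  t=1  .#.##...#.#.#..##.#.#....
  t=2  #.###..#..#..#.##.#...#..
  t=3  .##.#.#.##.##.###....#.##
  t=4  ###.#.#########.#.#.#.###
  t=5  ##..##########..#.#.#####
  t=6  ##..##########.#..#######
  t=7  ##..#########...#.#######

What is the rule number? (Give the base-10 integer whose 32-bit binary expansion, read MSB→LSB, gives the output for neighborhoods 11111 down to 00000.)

3638934220

  #####|#  b31=1 t=4,i=0
  ####.|#  b30=1 t=4,i=1
  ###.#|.  b29=0 t=4,i=2
  ###..|#  b28=1 t=0,i=12
  ##.##|#  b27=1 t=3,i=0
  ##.#.|.  b26=0 t=1,i=17
  ##..#|.  b25=0 t=0,i=19
  ##...|.  b24=0 t=0,i=13
  #.###|#  b23=1 t=2,i=2
  #.##.|#  b22=1 t=1,i=3
  #.#.#|#  b21=1 t=1,i=10
  #.#..|.  b20=0 t=0,i=7
  #..##|.  b19=0 t=0,i=9
  #..#.|#  b18=1 t=0,i=4
  #...#|.  b17=0 t=0,i=0
  #....|#  b16=1 t=1,i=22
  .####|#  b15=1 t=4,i=7
  .###.|.  b14=0 t=0,i=11
  .##.#|#  b13=1 t=1,i=16
  .##..|#  b12=1 t=1,i=4
  .#.##|#  b11=1 t=1,i=2
  .#.#.|.  b10=0 t=0,i=6
  .#..#|#  b9=1 t=0,i=3
  .#...|.  b8=0 t=0,i=24
  ..###|#  b7=1 t=0,i=10
  ..##.|#  b6=1 t=1,i=15
  ..#.#|.  b5=0 t=0,i=5
  ..#..|.  b4=0 t=0,i=2
  ...##|#  b3=1 t=0,i=15
  ...#.|#  b2=1 t=0,i=1
  ....#|.  b1=0 t=1,i=24
  .....|.  b0=0 t=1,i=23
  bits 11011000111001011011101011001100 = 3638934220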